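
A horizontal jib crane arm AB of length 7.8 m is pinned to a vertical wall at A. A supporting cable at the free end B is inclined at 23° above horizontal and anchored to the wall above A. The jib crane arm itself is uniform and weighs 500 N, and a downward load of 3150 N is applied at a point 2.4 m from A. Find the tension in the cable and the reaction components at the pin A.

ΣM about A: T·sin23°·7.8 − 500·3.9 − 3150·2.4 = 0 → T = 9510/(7.8·0.390731) = 3120.38 ≈ 3120 N.
ΣF_x = 0: A_x − T·cos23° = 0 → A_x = 3120.38 × 0.920505 = 2872 N.
ΣF_y = 0: A_y + T·sin23° − 500 − 3150 = 0 → A_y = 3650 − 3120.38 × 0.390731 = 2431 N.

T = 3120 N, A_x = 2872 N, A_y = 2431 N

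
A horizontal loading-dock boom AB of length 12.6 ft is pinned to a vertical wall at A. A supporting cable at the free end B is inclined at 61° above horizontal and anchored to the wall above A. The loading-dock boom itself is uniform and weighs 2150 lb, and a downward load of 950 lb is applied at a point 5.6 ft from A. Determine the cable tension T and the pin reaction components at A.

T = 1712 lb, A_x = 829.9 lb, A_y = 1603 lb

ΣM about A: T·sin61°·12.6 − 2150·6.3 − 950·5.6 = 0 → T = 18865/(12.6·0.87462) = 1711.85 ≈ 1712 lb.
ΣF_x = 0: A_x − T·cos61° = 0 → A_x = 1711.85 × 0.48481 = 829.9 lb.
ΣF_y = 0: A_y + T·sin61° − 2150 − 950 = 0 → A_y = 3100 − 1711.85 × 0.87462 = 1603 lb.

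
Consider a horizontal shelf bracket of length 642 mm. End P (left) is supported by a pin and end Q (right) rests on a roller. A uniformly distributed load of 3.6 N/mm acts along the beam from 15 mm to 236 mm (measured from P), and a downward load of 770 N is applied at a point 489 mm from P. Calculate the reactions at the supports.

P_x = 0, P_y = 823.6 N, Q_y = 742.0 N

Resultant of the distributed load: 3.6 × 221 = 795.6 N at 125.5 mm from P.
Taking moments about P: Q_y·642 − (3.6·221)·125.5 − 770·489 = 0 → Q_y = 476377.8/642 = 742.021 ≈ 742.0 N.
ΣF_y = 0: P_y + 742.021 − 3.6·221 − 770 = 0 → P_y = 823.6 N.
ΣF_x = 0: no horizontal applied forces, so P_x = 0.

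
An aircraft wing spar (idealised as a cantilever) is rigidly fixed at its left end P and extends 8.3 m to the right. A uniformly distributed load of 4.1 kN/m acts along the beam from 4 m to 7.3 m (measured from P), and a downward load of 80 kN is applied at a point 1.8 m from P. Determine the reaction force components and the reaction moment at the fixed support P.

Resultant of the distributed load: 4.1 × 3.3 = 13.53 kN at 5.65 m from P.
ΣF_x = 0: P_x = 0.
ΣF_y = 0: P_y − 4.1·3.3 − 80 = 0 → P_y = 93.53 kN.
ΣM about P: M_P − (4.1·3.3)·5.65 − 80·1.8 = 0 → M_P = 220.4 kN·m.

P_x = 0, P_y = 93.53 kN, M_P = 220.4 kN·m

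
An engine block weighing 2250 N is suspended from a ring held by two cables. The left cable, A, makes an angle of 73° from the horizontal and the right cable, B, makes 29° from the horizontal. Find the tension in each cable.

ΣF_x = 0: −T_A·cos73° + T_B·cos29° = 0 → T_B = 0.334284·T_A.
ΣF_y = 0: T_A·sin73° + T_B·sin29° = 2250.
Substitute: T_A·(0.956305 + 0.334284·0.48481) = 2250 → T_A = 2011.86 ≈ 2012 N.
Then T_B = 0.334284 × 2011.86 = 672.5 N.

T_A = 2012 N, T_B = 672.5 N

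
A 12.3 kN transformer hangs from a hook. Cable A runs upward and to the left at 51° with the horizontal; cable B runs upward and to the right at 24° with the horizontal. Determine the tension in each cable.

T_A = 11.63 kN, T_B = 8.014 kN

ΣF_x = 0: −T_A·cos51° + T_B·cos24° = 0 → T_B = 0.688877·T_A.
ΣF_y = 0: T_A·sin51° + T_B·sin24° = 12.3.
Substitute: T_A·(0.777146 + 0.688877·0.406737) = 12.3 → T_A = 11.633 ≈ 11.63 kN.
Then T_B = 0.688877 × 11.633 = 8.014 kN.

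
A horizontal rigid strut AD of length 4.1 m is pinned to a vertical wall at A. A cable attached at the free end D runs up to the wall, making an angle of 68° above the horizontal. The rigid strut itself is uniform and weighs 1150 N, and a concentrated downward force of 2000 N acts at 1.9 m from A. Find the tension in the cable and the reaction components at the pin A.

ΣM about A: T·sin68°·4.1 − 1150·2.05 − 2000·1.9 = 0 → T = 6157.5/(4.1·0.927184) = 1619.77 ≈ 1620 N.
ΣF_x = 0: A_x − T·cos68° = 0 → A_x = 1619.77 × 0.374607 = 606.8 N.
ΣF_y = 0: A_y + T·sin68° − 1150 − 2000 = 0 → A_y = 3150 − 1619.77 × 0.927184 = 1648 N.

T = 1620 N, A_x = 606.8 N, A_y = 1648 N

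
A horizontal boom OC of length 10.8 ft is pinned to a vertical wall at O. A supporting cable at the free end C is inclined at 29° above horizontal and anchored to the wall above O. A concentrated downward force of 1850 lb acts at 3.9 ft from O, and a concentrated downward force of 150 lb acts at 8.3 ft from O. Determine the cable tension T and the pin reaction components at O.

T = 1616 lb, O_x = 1413 lb, O_y = 1217 lb

ΣM about O: T·sin29°·10.8 − 1850·3.9 − 150·8.3 = 0 → T = 8460/(10.8·0.48481) = 1615.75 ≈ 1616 lb.
ΣF_x = 0: O_x − T·cos29° = 0 → O_x = 1615.75 × 0.87462 = 1413 lb.
ΣF_y = 0: O_y + T·sin29° − 1850 − 150 = 0 → O_y = 2000 − 1615.75 × 0.48481 = 1217 lb.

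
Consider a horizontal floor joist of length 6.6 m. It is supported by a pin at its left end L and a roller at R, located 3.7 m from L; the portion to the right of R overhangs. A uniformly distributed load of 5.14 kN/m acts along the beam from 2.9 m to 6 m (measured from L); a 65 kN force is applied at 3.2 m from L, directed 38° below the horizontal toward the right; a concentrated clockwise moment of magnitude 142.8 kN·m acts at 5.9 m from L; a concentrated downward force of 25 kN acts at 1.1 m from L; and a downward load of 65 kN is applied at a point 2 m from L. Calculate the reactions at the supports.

Resultant of the distributed load: 5.14 × 3.1 = 15.934 kN at 4.45 m from L.
Moments about L: R_y·3.7 − (5.14·3.1)·4.45 − 65·sin38°·3.2 − 142.8 − 25·1.1 − 65·2 = 0 → R_y = 499.264/3.7 = 134.936 ≈ 134.9 kN.
ΣF_y = 0: L_y + 134.936 − 5.14·3.1 − 65·sin38° − 25 − 65 = 0 → L_y = 11.02 kN.
ΣF_x = 0: L_x + 65·cos38° = 0 → L_x = -51.22 kN.

L_x = -51.22 kN, L_y = 11.02 kN, R_y = 134.9 kN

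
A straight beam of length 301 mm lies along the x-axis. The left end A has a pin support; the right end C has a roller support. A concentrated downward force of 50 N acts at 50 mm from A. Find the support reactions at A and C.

A_x = 0, A_y = 41.69 N, C_y = 8.306 N

Moments about A: C_y·301 − 50·50 = 0 → C_y = 2500/301 = 8.30565 ≈ 8.306 N.
ΣF_y = 0: A_y + 8.30565 − 50 = 0 → A_y = 41.69 N.
ΣF_x = 0: no horizontal applied forces, so A_x = 0.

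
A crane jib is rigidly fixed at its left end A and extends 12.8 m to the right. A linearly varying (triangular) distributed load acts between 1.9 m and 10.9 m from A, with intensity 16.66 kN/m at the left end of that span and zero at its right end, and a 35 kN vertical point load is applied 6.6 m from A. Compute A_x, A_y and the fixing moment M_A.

Resultant of the triangular load: ½ × 16.66 × 9 = 74.97 kN, acting at 4.9 m from A (one-third of the span from the peak).
ΣF_x = 0: A_x = 0.
ΣF_y = 0: A_y − ½·16.66·9 − 35 = 0 → A_y = 110.0 kN.
ΣM about A: M_A − (½·16.66·9)·4.9 − 35·6.6 = 0 → M_A = 598.4 kN·m.

A_x = 0, A_y = 110.0 kN, M_A = 598.4 kN·m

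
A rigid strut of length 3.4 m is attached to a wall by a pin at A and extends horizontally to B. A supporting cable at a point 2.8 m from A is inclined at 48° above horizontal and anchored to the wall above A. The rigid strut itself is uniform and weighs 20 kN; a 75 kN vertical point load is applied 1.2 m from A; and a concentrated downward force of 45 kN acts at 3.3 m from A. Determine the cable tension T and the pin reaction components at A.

ΣM about A: T·sin48°·2.8 − 20·1.7 − 75·1.2 − 45·3.3 = 0 → T = 272.5/(2.8·0.743145) = 130.959 ≈ 131.0 kN.
ΣF_x = 0: A_x − T·cos48° = 0 → A_x = 130.959 × 0.669131 = 87.63 kN.
ΣF_y = 0: A_y + T·sin48° − 20 − 75 − 45 = 0 → A_y = 140 − 130.959 × 0.743145 = 42.68 kN.

T = 131.0 kN, A_x = 87.63 kN, A_y = 42.68 kN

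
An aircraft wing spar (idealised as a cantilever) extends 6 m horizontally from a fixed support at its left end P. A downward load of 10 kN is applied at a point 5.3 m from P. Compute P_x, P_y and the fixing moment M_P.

ΣF_x = 0: P_x = 0.
ΣF_y = 0: P_y − 10 = 0 → P_y = 10.00 kN.
ΣM about P: M_P − 10·5.3 = 0 → M_P = 53.00 kN·m.

P_x = 0, P_y = 10.00 kN, M_P = 53.00 kN·m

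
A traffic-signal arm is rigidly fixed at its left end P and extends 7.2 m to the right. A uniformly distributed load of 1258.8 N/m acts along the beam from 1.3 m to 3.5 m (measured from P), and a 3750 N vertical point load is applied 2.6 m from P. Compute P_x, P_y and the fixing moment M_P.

Resultant of the distributed load: 1258.8 × 2.2 = 2769.36 N at 2.4 m from P.
ΣF_x = 0: P_x = 0.
ΣF_y = 0: P_y − 1258.8·2.2 − 3750 = 0 → P_y = 6519 N.
ΣM about P: M_P − (1258.8·2.2)·2.4 − 3750·2.6 = 0 → M_P = 16400 N·m.

P_x = 0, P_y = 6519 N, M_P = 16400 N·m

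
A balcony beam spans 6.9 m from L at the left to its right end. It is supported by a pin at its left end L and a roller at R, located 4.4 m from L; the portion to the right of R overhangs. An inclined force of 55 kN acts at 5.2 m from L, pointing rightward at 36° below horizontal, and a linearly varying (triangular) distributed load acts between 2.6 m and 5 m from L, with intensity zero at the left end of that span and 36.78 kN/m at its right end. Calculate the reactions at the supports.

Resultant of the triangular load: ½ × 36.78 × 2.4 = 44.136 kN, acting at 4.2 m from L (one-third of the span from the peak).
Moments about L: R_y·4.4 − 55·sin36°·5.2 − (½·36.78·2.4)·4.2 = 0 → R_y = 353.478/4.4 = 80.3359 ≈ 80.34 kN.
ΣF_y = 0: L_y + 80.3359 − 55·sin36° − ½·36.78·2.4 = 0 → L_y = -3.872 kN.
ΣF_x = 0: L_x + 55·cos36° = 0 → L_x = -44.50 kN.

L_x = -44.50 kN, L_y = -3.872 kN, R_y = 80.34 kN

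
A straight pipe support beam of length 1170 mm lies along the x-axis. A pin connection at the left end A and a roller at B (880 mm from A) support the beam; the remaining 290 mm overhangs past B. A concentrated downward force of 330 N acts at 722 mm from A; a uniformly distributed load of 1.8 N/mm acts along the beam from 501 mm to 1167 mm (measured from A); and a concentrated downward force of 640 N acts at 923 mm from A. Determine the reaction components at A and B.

Resultant of the distributed load: 1.8 × 666 = 1198.8 N at 834 mm from A.
Taking moments about A: B_y·880 − 330·722 − (1.8·666)·834 − 640·923 = 0 → B_y = 1828779.2/880 = 2078.16 ≈ 2078 N.
ΣF_y = 0: A_y + 2078.16 − 330 − 1.8·666 − 640 = 0 → A_y = 90.64 N.
ΣF_x = 0: no horizontal applied forces, so A_x = 0.

A_x = 0, A_y = 90.64 N, B_y = 2078 N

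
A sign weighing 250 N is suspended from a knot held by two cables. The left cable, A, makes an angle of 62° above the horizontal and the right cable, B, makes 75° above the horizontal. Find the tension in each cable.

T_A = 94.88 N, T_B = 172.1 N

ΣF_x = 0: −T_A·cos62° + T_B·cos75° = 0 → T_B = 1.8139·T_A.
ΣF_y = 0: T_A·sin62° + T_B·sin75° = 250.
Substitute: T_A·(0.882948 + 1.8139·0.965926) = 250 → T_A = 94.8752 ≈ 94.88 N.
Then T_B = 1.8139 × 94.8752 = 172.1 N.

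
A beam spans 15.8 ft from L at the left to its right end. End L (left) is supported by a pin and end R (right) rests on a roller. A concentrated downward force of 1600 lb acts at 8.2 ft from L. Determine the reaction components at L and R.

L_x = 0, L_y = 769.6 lb, R_y = 830.4 lb

Taking moments about L: R_y·15.8 − 1600·8.2 = 0 → R_y = 13120/15.8 = 830.38 ≈ 830.4 lb.
ΣF_y = 0: L_y + 830.38 − 1600 = 0 → L_y = 769.6 lb.
ΣF_x = 0: no horizontal applied forces, so L_x = 0.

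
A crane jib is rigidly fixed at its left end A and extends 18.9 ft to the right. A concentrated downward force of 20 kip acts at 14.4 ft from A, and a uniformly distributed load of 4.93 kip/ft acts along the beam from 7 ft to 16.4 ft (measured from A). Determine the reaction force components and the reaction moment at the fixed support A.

Resultant of the distributed load: 4.93 × 9.4 = 46.342 kip at 11.7 ft from A.
ΣF_x = 0: A_x = 0.
ΣF_y = 0: A_y − 20 − 4.93·9.4 = 0 → A_y = 66.34 kip.
ΣM about A: M_A − 20·14.4 − (4.93·9.4)·11.7 = 0 → M_A = 830.2 kip·ft.

A_x = 0, A_y = 66.34 kip, M_A = 830.2 kip·ft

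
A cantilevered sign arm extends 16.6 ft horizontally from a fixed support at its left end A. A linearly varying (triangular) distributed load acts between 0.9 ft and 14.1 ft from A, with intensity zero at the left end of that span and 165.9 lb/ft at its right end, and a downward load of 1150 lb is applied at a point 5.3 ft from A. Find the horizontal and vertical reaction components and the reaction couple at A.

Resultant of the triangular load: ½ × 165.9 × 13.2 = 1094.94 lb, acting at 9.7 ft from A (one-third of the span from the peak).
ΣF_x = 0: A_x = 0.
ΣF_y = 0: A_y − ½·165.9·13.2 − 1150 = 0 → A_y = 2245 lb.
ΣM about A: M_A − (½·165.9·13.2)·9.7 − 1150·5.3 = 0 → M_A = 16720 lb·ft.

A_x = 0, A_y = 2245 lb, M_A = 16720 lb·ft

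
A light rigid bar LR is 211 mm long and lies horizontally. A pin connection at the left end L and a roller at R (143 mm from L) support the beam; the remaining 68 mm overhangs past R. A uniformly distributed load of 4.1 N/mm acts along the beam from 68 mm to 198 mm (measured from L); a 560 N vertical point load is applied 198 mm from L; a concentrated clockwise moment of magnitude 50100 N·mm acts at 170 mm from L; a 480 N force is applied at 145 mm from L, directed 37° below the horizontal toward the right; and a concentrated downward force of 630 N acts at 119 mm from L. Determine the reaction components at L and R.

L_x = -383.3 N, L_y = -426.8 N, R_y = 2439 N

Resultant of the distributed load: 4.1 × 130 = 533 N at 133 mm from L.
Taking moments about L: R_y·143 − (4.1·130)·133 − 560·198 − 50100 − 480·sin37°·145 − 630·119 = 0 → R_y = 348725/143 = 2438.64 ≈ 2439 N.
ΣF_y = 0: L_y + 2438.64 − 4.1·130 − 560 − 480·sin37° − 630 = 0 → L_y = -426.8 N.
ΣF_x = 0: L_x + 480·cos37° = 0 → L_x = -383.3 N.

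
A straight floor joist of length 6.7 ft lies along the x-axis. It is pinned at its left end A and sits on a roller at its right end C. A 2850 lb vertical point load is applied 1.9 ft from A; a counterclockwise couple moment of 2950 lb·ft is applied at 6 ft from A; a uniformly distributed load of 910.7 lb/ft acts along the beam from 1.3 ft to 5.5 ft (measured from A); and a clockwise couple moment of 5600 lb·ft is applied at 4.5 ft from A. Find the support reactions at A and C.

A_x = 0, A_y = 3530 lb, C_y = 3145 lb

Resultant of the distributed load: 910.7 × 4.2 = 3824.94 lb at 3.4 ft from A.
Moments about A: C_y·6.7 − 2850·1.9 + 2950 − (910.7·4.2)·3.4 − 5600 = 0 → C_y = 21069.796/6.7 = 3144.75 ≈ 3145 lb.
ΣF_y = 0: A_y + 3144.75 − 2850 − 910.7·4.2 = 0 → A_y = 3530 lb.
ΣF_x = 0: no horizontal applied forces, so A_x = 0.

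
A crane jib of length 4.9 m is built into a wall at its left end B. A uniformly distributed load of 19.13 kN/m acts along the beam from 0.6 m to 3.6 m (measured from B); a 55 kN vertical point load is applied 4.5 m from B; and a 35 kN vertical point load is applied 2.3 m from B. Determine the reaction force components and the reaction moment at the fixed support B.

Resultant of the distributed load: 19.13 × 3 = 57.39 kN at 2.1 m from B.
ΣF_x = 0: B_x = 0.
ΣF_y = 0: B_y − 19.13·3 − 55 − 35 = 0 → B_y = 147.4 kN.
ΣM about B: M_B − (19.13·3)·2.1 − 55·4.5 − 35·2.3 = 0 → M_B = 448.5 kN·m.

B_x = 0, B_y = 147.4 kN, M_B = 448.5 kN·m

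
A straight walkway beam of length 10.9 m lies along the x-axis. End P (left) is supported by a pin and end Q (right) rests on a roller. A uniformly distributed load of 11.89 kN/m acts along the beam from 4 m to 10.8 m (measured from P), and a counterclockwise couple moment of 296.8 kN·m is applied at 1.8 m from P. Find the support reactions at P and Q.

Resultant of the distributed load: 11.89 × 6.8 = 80.852 kN at 7.4 m from P.
Moments about P: Q_y·10.9 − (11.89·6.8)·7.4 + 296.8 = 0 → Q_y = 301.5048/10.9 = 27.661 ≈ 27.66 kN.
ΣF_y = 0: P_y + 27.661 − 11.89·6.8 = 0 → P_y = 53.19 kN.
ΣF_x = 0: no horizontal applied forces, so P_x = 0.

P_x = 0, P_y = 53.19 kN, Q_y = 27.66 kN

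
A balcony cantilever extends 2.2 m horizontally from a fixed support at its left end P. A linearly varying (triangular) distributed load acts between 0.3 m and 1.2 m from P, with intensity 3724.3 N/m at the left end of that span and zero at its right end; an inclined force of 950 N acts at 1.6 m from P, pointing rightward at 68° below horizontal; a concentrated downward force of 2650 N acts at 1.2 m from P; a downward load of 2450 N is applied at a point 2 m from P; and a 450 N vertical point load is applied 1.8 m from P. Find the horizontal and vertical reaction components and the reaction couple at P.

Resultant of the triangular load: ½ × 3724.3 × 0.9 = 1675.935 N, acting at 0.6 m from P (one-third of the span from the peak).
ΣF_x = 0: P_x + 950·cos68° = 0 → P_x = -355.9 N.
ΣF_y = 0: P_y − ½·3724.3·0.9 − 950·sin68° − 2650 − 2450 − 450 = 0 → P_y = 8107 N.
ΣM about P: M_P − (½·3724.3·0.9)·0.6 − 950·sin68°·1.6 − 2650·1.2 − 2450·2 − 450·1.8 = 0 → M_P = 11300 N·m.

P_x = -355.9 N, P_y = 8107 N, M_P = 11300 N·m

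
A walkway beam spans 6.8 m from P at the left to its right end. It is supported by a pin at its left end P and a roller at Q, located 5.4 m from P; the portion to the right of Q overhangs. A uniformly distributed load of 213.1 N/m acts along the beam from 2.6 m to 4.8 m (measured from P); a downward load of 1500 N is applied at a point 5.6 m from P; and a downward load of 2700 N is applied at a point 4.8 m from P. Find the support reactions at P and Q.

Resultant of the distributed load: 213.1 × 2.2 = 468.82 N at 3.7 m from P.
Taking moments about P: Q_y·5.4 − (213.1·2.2)·3.7 − 1500·5.6 − 2700·4.8 = 0 → Q_y = 23094.634/5.4 = 4276.78 ≈ 4277 N.
ΣF_y = 0: P_y + 4276.78 − 213.1·2.2 − 1500 − 2700 = 0 → P_y = 392.0 N.
ΣF_x = 0: no horizontal applied forces, so P_x = 0.

P_x = 0, P_y = 392.0 N, Q_y = 4277 N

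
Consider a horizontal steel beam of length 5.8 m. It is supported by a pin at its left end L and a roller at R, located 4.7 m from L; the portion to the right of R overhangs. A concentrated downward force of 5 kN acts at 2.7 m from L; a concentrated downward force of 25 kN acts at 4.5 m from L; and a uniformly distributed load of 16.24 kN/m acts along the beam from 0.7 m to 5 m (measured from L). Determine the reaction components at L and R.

L_x = 0, L_y = 30.68 kN, R_y = 69.15 kN

Resultant of the distributed load: 16.24 × 4.3 = 69.832 kN at 2.85 m from L.
ΣM about L: R_y·4.7 − 5·2.7 − 25·4.5 − (16.24·4.3)·2.85 = 0 → R_y = 325.0212/4.7 = 69.1534 ≈ 69.15 kN.
ΣF_y = 0: L_y + 69.1534 − 5 − 25 − 16.24·4.3 = 0 → L_y = 30.68 kN.
ΣF_x = 0: no horizontal applied forces, so L_x = 0.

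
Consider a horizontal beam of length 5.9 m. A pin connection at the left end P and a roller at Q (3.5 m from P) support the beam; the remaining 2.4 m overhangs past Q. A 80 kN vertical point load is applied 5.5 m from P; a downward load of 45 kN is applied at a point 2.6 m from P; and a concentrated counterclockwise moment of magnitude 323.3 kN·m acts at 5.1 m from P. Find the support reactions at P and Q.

ΣM about P: Q_y·3.5 − 80·5.5 − 45·2.6 + 323.3 = 0 → Q_y = 233.7/3.5 = 66.7714 ≈ 66.77 kN.
ΣF_y = 0: P_y + 66.7714 − 80 − 45 = 0 → P_y = 58.23 kN.
ΣF_x = 0: no horizontal applied forces, so P_x = 0.

P_x = 0, P_y = 58.23 kN, Q_y = 66.77 kN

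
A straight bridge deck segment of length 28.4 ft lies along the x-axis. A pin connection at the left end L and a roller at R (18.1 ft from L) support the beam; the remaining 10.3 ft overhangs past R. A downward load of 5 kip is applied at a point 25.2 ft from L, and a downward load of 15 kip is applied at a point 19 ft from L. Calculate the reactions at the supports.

Moments about L: R_y·18.1 − 5·25.2 − 15·19 = 0 → R_y = 411/18.1 = 22.7072 ≈ 22.71 kip.
ΣF_y = 0: L_y + 22.7072 − 5 − 15 = 0 → L_y = -2.707 kip.
ΣF_x = 0: no horizontal applied forces, so L_x = 0.

L_x = 0, L_y = -2.707 kip, R_y = 22.71 kip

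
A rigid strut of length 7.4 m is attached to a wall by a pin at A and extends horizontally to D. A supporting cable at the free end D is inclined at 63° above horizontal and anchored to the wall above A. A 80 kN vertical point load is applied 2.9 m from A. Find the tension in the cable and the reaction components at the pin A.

T = 35.19 kN, A_x = 15.97 kN, A_y = 48.65 kN

ΣM about A: T·sin63°·7.4 − 80·2.9 = 0 → T = 232/(7.4·0.891007) = 35.1864 ≈ 35.19 kN.
ΣF_x = 0: A_x − T·cos63° = 0 → A_x = 35.1864 × 0.45399 = 15.97 kN.
ΣF_y = 0: A_y + T·sin63° − 80 = 0 → A_y = 80 − 35.1864 × 0.891007 = 48.65 kN.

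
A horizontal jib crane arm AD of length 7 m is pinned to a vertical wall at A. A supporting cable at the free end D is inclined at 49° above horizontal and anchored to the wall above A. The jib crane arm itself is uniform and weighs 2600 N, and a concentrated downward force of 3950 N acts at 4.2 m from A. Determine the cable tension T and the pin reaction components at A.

T = 4863 N, A_x = 3190 N, A_y = 2880 N

ΣM about A: T·sin49°·7 − 2600·3.5 − 3950·4.2 = 0 → T = 25690/(7·0.75471) = 4862.79 ≈ 4863 N.
ΣF_x = 0: A_x − T·cos49° = 0 → A_x = 4862.79 × 0.656059 = 3190 N.
ΣF_y = 0: A_y + T·sin49° − 2600 − 3950 = 0 → A_y = 6550 − 4862.79 × 0.75471 = 2880 N.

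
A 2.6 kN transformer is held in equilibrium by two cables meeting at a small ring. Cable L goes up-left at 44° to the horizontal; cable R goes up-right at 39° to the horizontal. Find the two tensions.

ΣF_x = 0: −T_L·cos44° + T_R·cos39° = 0 → T_R = 0.925617·T_L.
ΣF_y = 0: T_L·sin44° + T_R·sin39° = 2.6.
Substitute: T_L·(0.694658 + 0.925617·0.62932) = 2.6 → T_L = 2.03576 ≈ 2.036 kN.
Then T_R = 0.925617 × 2.03576 = 1.884 kN.

T_L = 2.036 kN, T_R = 1.884 kN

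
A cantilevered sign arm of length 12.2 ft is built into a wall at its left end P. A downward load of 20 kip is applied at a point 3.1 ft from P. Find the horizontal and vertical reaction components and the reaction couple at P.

P_x = 0, P_y = 20.00 kip, M_P = 62.00 kip·ft

ΣF_x = 0: P_x = 0.
ΣF_y = 0: P_y − 20 = 0 → P_y = 20.00 kip.
ΣM about P: M_P − 20·3.1 = 0 → M_P = 62.00 kip·ft.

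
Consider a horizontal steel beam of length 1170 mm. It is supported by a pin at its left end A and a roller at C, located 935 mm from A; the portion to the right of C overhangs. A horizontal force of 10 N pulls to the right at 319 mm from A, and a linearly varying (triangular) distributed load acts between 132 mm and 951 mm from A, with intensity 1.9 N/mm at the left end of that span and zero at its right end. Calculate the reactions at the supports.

A_x = -10.00 N, A_y = 441.0 N, C_y = 337.0 N

Resultant of the triangular load: ½ × 1.9 × 819 = 778.05 N, acting at 405 mm from A (one-third of the span from the peak).
Moments about A: C_y·935 − (½·1.9·819)·405 = 0 → C_y = 315110.25/935 = 337.016 ≈ 337.0 N.
ΣF_y = 0: A_y + 337.016 − ½·1.9·819 = 0 → A_y = 441.0 N.
ΣF_x = 0: A_x + 10 = 0 → A_x = -10.00 N.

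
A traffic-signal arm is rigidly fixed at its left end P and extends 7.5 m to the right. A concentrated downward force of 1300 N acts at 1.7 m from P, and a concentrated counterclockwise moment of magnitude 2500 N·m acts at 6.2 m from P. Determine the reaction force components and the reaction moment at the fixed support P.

P_x = 0, P_y = 1300 N, M_P = -290.0 N·m

ΣF_x = 0: P_x = 0.
ΣF_y = 0: P_y − 1300 = 0 → P_y = 1300 N.
ΣM about P: M_P − 1300·1.7 + 2500 = 0 → M_P = -290.0 N·m.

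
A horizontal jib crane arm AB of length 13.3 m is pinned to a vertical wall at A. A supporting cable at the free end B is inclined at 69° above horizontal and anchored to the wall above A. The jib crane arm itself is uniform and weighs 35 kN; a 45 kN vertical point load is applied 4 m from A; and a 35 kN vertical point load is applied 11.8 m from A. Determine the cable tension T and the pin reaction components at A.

T = 66.50 kN, A_x = 23.83 kN, A_y = 52.91 kN

ΣM about A: T·sin69°·13.3 − 35·6.65 − 45·4 − 35·11.8 = 0 → T = 825.75/(13.3·0.93358) = 66.5036 ≈ 66.50 kN.
ΣF_x = 0: A_x − T·cos69° = 0 → A_x = 66.5036 × 0.358368 = 23.83 kN.
ΣF_y = 0: A_y + T·sin69° − 35 − 45 − 35 = 0 → A_y = 115 − 66.5036 × 0.93358 = 52.91 kN.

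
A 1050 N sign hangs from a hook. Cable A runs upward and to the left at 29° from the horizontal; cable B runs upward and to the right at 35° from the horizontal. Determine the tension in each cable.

ΣF_x = 0: −T_A·cos29° + T_B·cos35° = 0 → T_B = 1.06771·T_A.
ΣF_y = 0: T_A·sin29° + T_B·sin35° = 1050.
Substitute: T_A·(0.48481 + 1.06771·0.573576) = 1050 → T_A = 956.961 ≈ 957.0 N.
Then T_B = 1.06771 × 956.961 = 1022 N.

T_A = 957.0 N, T_B = 1022 N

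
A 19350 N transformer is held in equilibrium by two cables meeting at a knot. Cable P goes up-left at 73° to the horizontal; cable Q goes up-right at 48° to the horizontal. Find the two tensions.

ΣF_x = 0: −T_P·cos73° + T_Q·cos48° = 0 → T_Q = 0.436943·T_P.
ΣF_y = 0: T_P·sin73° + T_Q·sin48° = 19350.
Substitute: T_P·(0.956305 + 0.436943·0.743145) = 19350 → T_P = 15105.2 ≈ 15110 N.
Then T_Q = 0.436943 × 15105.2 = 6600 N.

T_P = 15110 N, T_Q = 6600 N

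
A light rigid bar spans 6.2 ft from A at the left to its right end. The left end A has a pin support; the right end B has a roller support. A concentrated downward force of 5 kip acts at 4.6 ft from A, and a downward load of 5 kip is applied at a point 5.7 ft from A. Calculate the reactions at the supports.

A_x = 0, A_y = 1.694 kip, B_y = 8.306 kip

Taking moments about A: B_y·6.2 − 5·4.6 − 5·5.7 = 0 → B_y = 51.5/6.2 = 8.30645 ≈ 8.306 kip.
ΣF_y = 0: A_y + 8.30645 − 5 − 5 = 0 → A_y = 1.694 kip.
ΣF_x = 0: no horizontal applied forces, so A_x = 0.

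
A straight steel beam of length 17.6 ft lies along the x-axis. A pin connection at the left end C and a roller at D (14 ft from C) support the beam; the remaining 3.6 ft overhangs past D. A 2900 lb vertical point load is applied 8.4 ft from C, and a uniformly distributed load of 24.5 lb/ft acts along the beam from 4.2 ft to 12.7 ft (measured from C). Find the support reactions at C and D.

Resultant of the distributed load: 24.5 × 8.5 = 208.25 lb at 8.45 ft from C.
Moments about C: D_y·14 − 2900·8.4 − (24.5·8.5)·8.45 = 0 → D_y = 26119.7125/14 = 1865.69 ≈ 1866 lb.
ΣF_y = 0: C_y + 1865.69 − 2900 − 24.5·8.5 = 0 → C_y = 1243 lb.
ΣF_x = 0: no horizontal applied forces, so C_x = 0.

C_x = 0, C_y = 1243 lb, D_y = 1866 lb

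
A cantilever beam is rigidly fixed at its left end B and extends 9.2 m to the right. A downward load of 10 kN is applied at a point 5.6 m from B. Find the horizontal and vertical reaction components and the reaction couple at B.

ΣF_x = 0: B_x = 0.
ΣF_y = 0: B_y − 10 = 0 → B_y = 10.00 kN.
ΣM about B: M_B − 10·5.6 = 0 → M_B = 56.00 kN·m.

B_x = 0, B_y = 10.00 kN, M_B = 56.00 kN·m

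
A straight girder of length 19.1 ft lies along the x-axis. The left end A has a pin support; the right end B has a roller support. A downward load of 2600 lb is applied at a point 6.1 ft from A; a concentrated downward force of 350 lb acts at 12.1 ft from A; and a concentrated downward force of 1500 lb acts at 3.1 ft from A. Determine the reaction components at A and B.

A_x = 0, A_y = 3154 lb, B_y = 1296 lb

ΣM about A: B_y·19.1 − 2600·6.1 − 350·12.1 − 1500·3.1 = 0 → B_y = 24745/19.1 = 1295.55 ≈ 1296 lb.
ΣF_y = 0: A_y + 1295.55 − 2600 − 350 − 1500 = 0 → A_y = 3154 lb.
ΣF_x = 0: no horizontal applied forces, so A_x = 0.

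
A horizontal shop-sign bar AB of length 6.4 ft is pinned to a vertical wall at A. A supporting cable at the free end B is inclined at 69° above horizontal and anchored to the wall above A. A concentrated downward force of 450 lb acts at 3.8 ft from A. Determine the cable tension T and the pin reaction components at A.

T = 286.2 lb, A_x = 102.6 lb, A_y = 182.8 lb

ΣM about A: T·sin69°·6.4 − 450·3.8 = 0 → T = 1710/(6.4·0.93358) = 286.197 ≈ 286.2 lb.
ΣF_x = 0: A_x − T·cos69° = 0 → A_x = 286.197 × 0.358368 = 102.6 lb.
ΣF_y = 0: A_y + T·sin69° − 450 = 0 → A_y = 450 − 286.197 × 0.93358 = 182.8 lb.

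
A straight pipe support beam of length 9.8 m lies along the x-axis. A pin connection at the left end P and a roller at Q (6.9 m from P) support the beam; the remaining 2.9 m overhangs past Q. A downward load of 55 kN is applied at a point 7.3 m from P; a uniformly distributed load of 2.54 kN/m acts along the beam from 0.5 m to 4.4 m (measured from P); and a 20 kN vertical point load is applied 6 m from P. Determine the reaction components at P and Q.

P_x = 0, P_y = 5.809 kN, Q_y = 79.10 kN

Resultant of the distributed load: 2.54 × 3.9 = 9.906 kN at 2.45 m from P.
ΣM about P: Q_y·6.9 − 55·7.3 − (2.54·3.9)·2.45 − 20·6 = 0 → Q_y = 545.7697/6.9 = 79.0971 ≈ 79.10 kN.
ΣF_y = 0: P_y + 79.0971 − 55 − 2.54·3.9 − 20 = 0 → P_y = 5.809 kN.
ΣF_x = 0: no horizontal applied forces, so P_x = 0.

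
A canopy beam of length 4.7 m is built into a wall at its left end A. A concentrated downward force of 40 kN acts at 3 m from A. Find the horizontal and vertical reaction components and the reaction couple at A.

ΣF_x = 0: A_x = 0.
ΣF_y = 0: A_y − 40 = 0 → A_y = 40.00 kN.
ΣM about A: M_A − 40·3 = 0 → M_A = 120.0 kN·m.

A_x = 0, A_y = 40.00 kN, M_A = 120.0 kN·m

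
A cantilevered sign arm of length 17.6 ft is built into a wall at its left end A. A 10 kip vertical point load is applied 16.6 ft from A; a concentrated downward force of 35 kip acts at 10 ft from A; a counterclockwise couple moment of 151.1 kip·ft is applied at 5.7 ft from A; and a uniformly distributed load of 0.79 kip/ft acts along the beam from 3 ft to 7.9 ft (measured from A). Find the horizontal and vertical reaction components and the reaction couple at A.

A_x = 0, A_y = 48.87 kip, M_A = 386.0 kip·ft

Resultant of the distributed load: 0.79 × 4.9 = 3.871 kip at 5.45 ft from A.
ΣF_x = 0: A_x = 0.
ΣF_y = 0: A_y − 10 − 35 − 0.79·4.9 = 0 → A_y = 48.87 kip.
ΣM about A: M_A − 10·16.6 − 35·10 + 151.1 − (0.79·4.9)·5.45 = 0 → M_A = 386.0 kip·ft.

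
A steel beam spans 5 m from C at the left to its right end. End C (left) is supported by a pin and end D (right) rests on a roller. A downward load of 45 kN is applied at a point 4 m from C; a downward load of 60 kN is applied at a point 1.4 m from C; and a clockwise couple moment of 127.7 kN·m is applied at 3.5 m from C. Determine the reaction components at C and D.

ΣM about C: D_y·5 − 45·4 − 60·1.4 − 127.7 = 0 → D_y = 391.7/5 = 78.34 kN.
ΣF_y = 0: C_y + 78.34 − 45 − 60 = 0 → C_y = 26.66 kN.
ΣF_x = 0: no horizontal applied forces, so C_x = 0.

C_x = 0, C_y = 26.66 kN, D_y = 78.34 kN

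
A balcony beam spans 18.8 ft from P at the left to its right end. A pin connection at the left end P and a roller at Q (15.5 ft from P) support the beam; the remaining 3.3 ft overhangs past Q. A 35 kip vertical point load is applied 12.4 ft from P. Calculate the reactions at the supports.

P_x = 0, P_y = 7.000 kip, Q_y = 28.00 kip

Taking moments about P: Q_y·15.5 − 35·12.4 = 0 → Q_y = 434/15.5 = 28.00 kip.
ΣF_y = 0: P_y + 28 − 35 = 0 → P_y = 7.000 kip.
ΣF_x = 0: no horizontal applied forces, so P_x = 0.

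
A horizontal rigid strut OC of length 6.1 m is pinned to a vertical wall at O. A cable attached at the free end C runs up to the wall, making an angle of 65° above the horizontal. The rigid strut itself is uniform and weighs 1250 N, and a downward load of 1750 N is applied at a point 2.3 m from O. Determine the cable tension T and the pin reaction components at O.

T = 1418 N, O_x = 599.1 N, O_y = 1715 N

ΣM about O: T·sin65°·6.1 − 1250·3.05 − 1750·2.3 = 0 → T = 7837.5/(6.1·0.906308) = 1417.66 ≈ 1418 N.
ΣF_x = 0: O_x − T·cos65° = 0 → O_x = 1417.66 × 0.422618 = 599.1 N.
ΣF_y = 0: O_y + T·sin65° − 1250 − 1750 = 0 → O_y = 3000 − 1417.66 × 0.906308 = 1715 N.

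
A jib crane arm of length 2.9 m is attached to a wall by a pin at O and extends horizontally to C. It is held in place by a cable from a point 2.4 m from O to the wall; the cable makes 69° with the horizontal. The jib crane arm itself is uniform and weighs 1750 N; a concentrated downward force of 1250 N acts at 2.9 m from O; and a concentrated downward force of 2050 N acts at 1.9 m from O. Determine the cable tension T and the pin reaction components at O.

T = 4489 N, O_x = 1609 N, O_y = 859.4 N

ΣM about O: T·sin69°·2.4 − 1750·1.45 − 1250·2.9 − 2050·1.9 = 0 → T = 10057.5/(2.4·0.93358) = 4488.77 ≈ 4489 N.
ΣF_x = 0: O_x − T·cos69° = 0 → O_x = 4488.77 × 0.358368 = 1609 N.
ΣF_y = 0: O_y + T·sin69° − 1750 − 1250 − 2050 = 0 → O_y = 5050 − 4488.77 × 0.93358 = 859.4 N.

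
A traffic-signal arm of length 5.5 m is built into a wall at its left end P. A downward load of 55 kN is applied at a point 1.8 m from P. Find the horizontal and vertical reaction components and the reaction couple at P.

ΣF_x = 0: P_x = 0.
ΣF_y = 0: P_y − 55 = 0 → P_y = 55.00 kN.
ΣM about P: M_P − 55·1.8 = 0 → M_P = 99.00 kN·m.

P_x = 0, P_y = 55.00 kN, M_P = 99.00 kN·m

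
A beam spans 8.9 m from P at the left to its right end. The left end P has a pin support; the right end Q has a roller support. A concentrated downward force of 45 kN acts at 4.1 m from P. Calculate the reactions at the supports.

P_x = 0, P_y = 24.27 kN, Q_y = 20.73 kN

Moments about P: Q_y·8.9 − 45·4.1 = 0 → Q_y = 184.5/8.9 = 20.7303 ≈ 20.73 kN.
ΣF_y = 0: P_y + 20.7303 − 45 = 0 → P_y = 24.27 kN.
ΣF_x = 0: no horizontal applied forces, so P_x = 0.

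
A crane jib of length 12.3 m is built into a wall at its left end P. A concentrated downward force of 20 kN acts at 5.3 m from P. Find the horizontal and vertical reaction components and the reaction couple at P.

P_x = 0, P_y = 20.00 kN, M_P = 106.0 kN·m

ΣF_x = 0: P_x = 0.
ΣF_y = 0: P_y − 20 = 0 → P_y = 20.00 kN.
ΣM about P: M_P − 20·5.3 = 0 → M_P = 106.0 kN·m.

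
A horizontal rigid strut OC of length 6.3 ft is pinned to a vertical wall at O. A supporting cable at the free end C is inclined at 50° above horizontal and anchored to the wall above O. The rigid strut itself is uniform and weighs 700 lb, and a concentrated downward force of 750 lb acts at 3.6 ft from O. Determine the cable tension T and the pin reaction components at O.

ΣM about O: T·sin50°·6.3 − 700·3.15 − 750·3.6 = 0 → T = 4905/(6.3·0.766044) = 1016.35 ≈ 1016 lb.
ΣF_x = 0: O_x − T·cos50° = 0 → O_x = 1016.35 × 0.642788 = 653.3 lb.
ΣF_y = 0: O_y + T·sin50° − 700 − 750 = 0 → O_y = 1450 − 1016.35 × 0.766044 = 671.4 lb.

T = 1016 lb, O_x = 653.3 lb, O_y = 671.4 lb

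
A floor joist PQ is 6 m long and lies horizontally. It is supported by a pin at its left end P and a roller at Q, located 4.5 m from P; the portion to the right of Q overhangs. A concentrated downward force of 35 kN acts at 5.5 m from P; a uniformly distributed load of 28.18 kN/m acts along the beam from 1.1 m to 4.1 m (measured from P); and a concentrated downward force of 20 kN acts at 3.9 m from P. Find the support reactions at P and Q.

P_x = 0, P_y = 30.58 kN, Q_y = 109.0 kN

Resultant of the distributed load: 28.18 × 3 = 84.54 kN at 2.6 m from P.
Moments about P: Q_y·4.5 − 35·5.5 − (28.18·3)·2.6 − 20·3.9 = 0 → Q_y = 490.304/4.5 = 108.956 ≈ 109.0 kN.
ΣF_y = 0: P_y + 108.956 − 35 − 28.18·3 − 20 = 0 → P_y = 30.58 kN.
ΣF_x = 0: no horizontal applied forces, so P_x = 0.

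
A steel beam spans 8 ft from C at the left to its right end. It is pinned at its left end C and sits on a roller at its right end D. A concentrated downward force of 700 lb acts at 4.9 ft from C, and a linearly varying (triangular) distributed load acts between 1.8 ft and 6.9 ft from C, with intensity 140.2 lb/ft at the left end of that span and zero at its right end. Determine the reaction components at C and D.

Resultant of the triangular load: ½ × 140.2 × 5.1 = 357.51 lb, acting at 3.5 ft from C (one-third of the span from the peak).
Taking moments about C: D_y·8 − 700·4.9 − (½·140.2·5.1)·3.5 = 0 → D_y = 4681.285/8 = 585.161 ≈ 585.2 lb.
ΣF_y = 0: C_y + 585.161 − 700 − ½·140.2·5.1 = 0 → C_y = 472.3 lb.
ΣF_x = 0: no horizontal applied forces, so C_x = 0.

C_x = 0, C_y = 472.3 lb, D_y = 585.2 lb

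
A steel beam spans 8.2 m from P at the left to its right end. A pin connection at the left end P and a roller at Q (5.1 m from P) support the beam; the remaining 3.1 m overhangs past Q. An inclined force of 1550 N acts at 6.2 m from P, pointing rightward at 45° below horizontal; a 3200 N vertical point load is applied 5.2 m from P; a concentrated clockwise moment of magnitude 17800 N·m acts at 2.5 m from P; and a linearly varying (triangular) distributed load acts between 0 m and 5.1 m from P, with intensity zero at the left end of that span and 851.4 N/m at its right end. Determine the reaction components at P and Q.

Resultant of the triangular load: ½ × 851.4 × 5.1 = 2171.07 N, acting at 3.4 m from P (one-third of the span from the peak).
ΣM about P: Q_y·5.1 − 1550·sin45°·6.2 − 3200·5.2 − 17800 − (½·851.4·5.1)·3.4 = 0 → Q_y = 48616.9/5.1 = 9532.73 ≈ 9533 N.
ΣF_y = 0: P_y + 9532.73 − 1550·sin45° − 3200 − ½·851.4·5.1 = 0 → P_y = -3066 N.
ΣF_x = 0: P_x + 1550·cos45° = 0 → P_x = -1096 N.

P_x = -1096 N, P_y = -3066 N, Q_y = 9533 N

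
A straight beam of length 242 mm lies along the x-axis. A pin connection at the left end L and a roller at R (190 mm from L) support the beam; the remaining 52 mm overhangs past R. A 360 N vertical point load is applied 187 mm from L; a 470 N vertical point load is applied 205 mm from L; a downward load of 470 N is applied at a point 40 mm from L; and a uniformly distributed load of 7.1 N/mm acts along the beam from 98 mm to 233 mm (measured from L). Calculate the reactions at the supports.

L_x = 0, L_y = 463.2 N, R_y = 1795 N

Resultant of the distributed load: 7.1 × 135 = 958.5 N at 165.5 mm from L.
Taking moments about L: R_y·190 − 360·187 − 470·205 − 470·40 − (7.1·135)·165.5 = 0 → R_y = 341101.75/190 = 1795.27 ≈ 1795 N.
ΣF_y = 0: L_y + 1795.27 − 360 − 470 − 470 − 7.1·135 = 0 → L_y = 463.2 N.
ΣF_x = 0: no horizontal applied forces, so L_x = 0.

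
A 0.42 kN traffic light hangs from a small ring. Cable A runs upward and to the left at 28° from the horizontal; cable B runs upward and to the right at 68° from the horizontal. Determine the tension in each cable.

T_A = 0.1582 kN, T_B = 0.3729 kN

ΣF_x = 0: −T_A·cos28° + T_B·cos68° = 0 → T_B = 2.357·T_A.
ΣF_y = 0: T_A·sin28° + T_B·sin68° = 0.42.
Substitute: T_A·(0.469472 + 2.357·0.927184) = 0.42 → T_A = 0.158201 ≈ 0.1582 kN.
Then T_B = 2.357 × 0.158201 = 0.3729 kN.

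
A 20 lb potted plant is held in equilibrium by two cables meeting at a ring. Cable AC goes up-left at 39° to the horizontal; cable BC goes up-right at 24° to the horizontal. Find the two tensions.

T_AC = 20.51 lb, T_BC = 17.44 lb

ΣF_x = 0: −T_AC·cos39° + T_BC·cos24° = 0 → T_BC = 0.850692·T_AC.
ΣF_y = 0: T_AC·sin39° + T_BC·sin24° = 20.
Substitute: T_AC·(0.62932 + 0.850692·0.406737) = 20 → T_AC = 20.5059 ≈ 20.51 lb.
Then T_BC = 0.850692 × 20.5059 = 17.44 lb.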